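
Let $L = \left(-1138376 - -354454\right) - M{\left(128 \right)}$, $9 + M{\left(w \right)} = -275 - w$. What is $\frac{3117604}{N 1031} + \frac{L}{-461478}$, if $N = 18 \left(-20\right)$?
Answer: $- \frac{47829086963}{7136757270} \approx -6.7018$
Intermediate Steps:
$M{\left(w \right)} = -284 - w$ ($M{\left(w \right)} = -9 - \left(275 + w\right) = -284 - w$)
$N = -360$
$L = -783510$ ($L = \left(-1138376 - -354454\right) - \left(-284 - 128\right) = \left(-1138376 + 354454\right) - \left(-284 - 128\right) = -783922 - -412 = -783922 + 412 = -783510$)
$\frac{3117604}{N 1031} + \frac{L}{-461478} = \frac{3117604}{\left(-360\right) 1031} - \frac{783510}{-461478} = \frac{3117604}{-371160} - - \frac{130585}{76913} = 3117604 \left(- \frac{1}{371160}\right) + \frac{130585}{76913} = - \frac{779401}{92790} + \frac{130585}{76913} = - \frac{47829086963}{7136757270}$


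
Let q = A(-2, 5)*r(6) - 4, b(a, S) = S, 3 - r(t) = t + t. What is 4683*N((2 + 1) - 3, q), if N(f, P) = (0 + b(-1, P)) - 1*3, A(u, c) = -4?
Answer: 135807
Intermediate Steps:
r(t) = 3 - 2*t (r(t) = 3 - (t + t) = 3 - 2*t)
q = 32 (q = -4*(3 - 2*6) - 4 = -4*(3 - 12) - 4 = -4*(-9) - 4 = 36 - 4 = 32)
N(f, P) = -3 + P (N(f, P) = (0 + P) - 1*3 = P - 3 = -3 + P)
4683*N((2 + 1) - 3, q) = 4683*(-3 + 32) = 4683*29 = 135807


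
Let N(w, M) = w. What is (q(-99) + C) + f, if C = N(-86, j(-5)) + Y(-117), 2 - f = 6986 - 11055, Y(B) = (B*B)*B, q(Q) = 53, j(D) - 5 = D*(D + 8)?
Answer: -1597575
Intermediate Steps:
j(D) = 5 + D*(8 + D) (j(D) = 5 + D*(D + 8) = 5 + D*(8 + D))
Y(B) = B³ (Y(B) = B²*B = B³)
f = 4071 (f = 2 - (6986 - 11055) = 2 - 1*(-4069) = 2 + 4069 = 4071)
C = -1601699 (C = -86 + (-117)³ = -86 - 1601613 = -1601699)
(q(-99) + C) + f = (53 - 1601699) + 4071 = -1601646 + 4071 = -1597575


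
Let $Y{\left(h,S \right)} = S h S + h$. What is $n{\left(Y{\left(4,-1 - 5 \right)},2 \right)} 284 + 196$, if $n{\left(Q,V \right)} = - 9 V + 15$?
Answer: $-656$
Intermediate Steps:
$Y{\left(h,S \right)} = h + h S^{2}$ ($Y{\left(h,S \right)} = h S^{2} + h = h + h S^{2}$)
$n{\left(Q,V \right)} = 15 - 9 V$
$n{\left(Y{\left(4,-1 - 5 \right)},2 \right)} 284 + 196 = \left(15 - 18\right) 284 + 196 = \left(-3\right) 284 + 196 = -852 + 196 = -656$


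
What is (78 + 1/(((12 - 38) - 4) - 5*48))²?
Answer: 443481481/72900 ≈ 6083.4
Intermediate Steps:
(78 + 1/(((12 - 38) - 4) - 5*48))² = (78 + 1/((-26 - 4) - 240))² = (78 + 1/(-30 - 240))² = (78 + 1/(-270))² = (78 - 1/270)² = (21059/270)² = 443481481/72900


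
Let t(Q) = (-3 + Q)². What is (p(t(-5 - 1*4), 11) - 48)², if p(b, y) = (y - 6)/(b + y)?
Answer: 2211169/961 ≈ 2300.9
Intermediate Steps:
p(b, y) = (-6 + y)/(b + y)
(p(t(-5 - 1*4), 11) - 48)² = ((-6 + 11)/((-3 + (-5 - 1*4))² + 11) - 48)² = (5/((-3 + (-5 - 4))² + 11) - 48)² = (5/((-3 - 9)² + 11) - 48)² = (5/((-12)² + 11) - 48)² = (5/(144 + 11) - 48)² = (5/155 - 48)² = ((1/155)*5 - 48)² = (1/31 - 48)² = (-1487/31)² = 2211169/961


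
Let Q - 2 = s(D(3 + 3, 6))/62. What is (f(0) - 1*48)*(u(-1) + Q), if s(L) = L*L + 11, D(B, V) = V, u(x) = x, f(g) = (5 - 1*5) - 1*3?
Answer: -5559/62 ≈ -89.661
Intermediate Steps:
f(g) = -3 (f(g) = (5 - 5) - 3 = 0 - 3 = -3)
s(L) = 11 + L**2 (s(L) = L**2 + 11 = 11 + L**2)
Q = 171/62 (Q = 2 + (11 + 6**2)/62 = 2 + (11 + 36)*(1/62) = 2 + 47*(1/62) = 2 + 47/62 = 171/62 ≈ 2.7581)
(f(0) - 1*48)*(u(-1) + Q) = (-3 - 1*48)*(-1 + 171/62) = (-3 - 48)*(109/62) = -51*109/62 = -5559/62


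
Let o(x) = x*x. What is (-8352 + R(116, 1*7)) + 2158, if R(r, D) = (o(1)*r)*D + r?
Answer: -5266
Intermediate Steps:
o(x) = x²
R(r, D) = r + D*r (R(r, D) = (1²*r)*D + r = (1*r)*D + r = r*D + r = D*r + r = r + D*r)
(-8352 + R(116, 1*7)) + 2158 = (-8352 + 116*(1 + 1*7)) + 2158 = (-8352 + 116*(1 + 7)) + 2158 = (-8352 + 116*8) + 2158 = (-8352 + 928) + 2158 = -7424 + 2158 = -5266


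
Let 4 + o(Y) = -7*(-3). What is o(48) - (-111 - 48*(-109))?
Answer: -5104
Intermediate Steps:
o(Y) = 17 (o(Y) = -4 - 7*(-3) = -4 + 21 = 17)
o(48) - (-111 - 48*(-109)) = 17 - (-111 - 48*(-109)) = 17 - (-111 + 5232) = 17 - 1*5121 = 17 - 5121 = -5104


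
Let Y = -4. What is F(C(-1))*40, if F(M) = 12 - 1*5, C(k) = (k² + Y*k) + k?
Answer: 280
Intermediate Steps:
C(k) = k² - 3*k (C(k) = (k² - 4*k) + k = k² - 3*k)
F(M) = 7 (F(M) = 12 - 5 = 7)
F(C(-1))*40 = 7*40 = 280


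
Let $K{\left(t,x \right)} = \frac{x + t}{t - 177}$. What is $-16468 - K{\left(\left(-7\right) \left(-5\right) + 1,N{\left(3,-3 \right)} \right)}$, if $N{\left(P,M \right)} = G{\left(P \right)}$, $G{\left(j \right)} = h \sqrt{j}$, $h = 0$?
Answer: $- \frac{773984}{47} \approx -16468.0$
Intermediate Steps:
$G{\left(j \right)} = 0$ ($G{\left(j \right)} = 0 \sqrt{j} = 0$)
$N{\left(P,M \right)} = 0$
$K{\left(t,x \right)} = \frac{t + x}{-177 + t}$
$-16468 - K{\left(\left(-7\right) \left(-5\right) + 1,N{\left(3,-3 \right)} \right)} = -16468 - \frac{\left(\left(-7\right) \left(-5\right) + 1\right) + 0}{-177 + \left(\left(-7\right) \left(-5\right) + 1\right)} = -16468 - \frac{\left(35 + 1\right) + 0}{-177 + \left(35 + 1\right)} = -16468 - \frac{36 + 0}{-177 + 36} = -16468 - \frac{1}{-141} \cdot 36 = -16468 - \left(- \frac{1}{141}\right) 36 = -16468 - - \frac{12}{47} = -16468 + \frac{12}{47} = - \frac{773984}{47}$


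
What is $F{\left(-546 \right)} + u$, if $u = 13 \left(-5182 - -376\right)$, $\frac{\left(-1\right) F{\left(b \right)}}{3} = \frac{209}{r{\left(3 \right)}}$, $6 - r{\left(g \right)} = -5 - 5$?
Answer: $- \frac{1000275}{16} \approx -62517.0$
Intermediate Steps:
$r{\left(g \right)} = 16$ ($r{\left(g \right)} = 6 - \left(-5 - 5\right) = 6 - -10 = 6 + 10 = 16$)
$F{\left(b \right)} = - \frac{627}{16}$ ($F{\left(b \right)} = - 3 \cdot \frac{209}{16} = - 3 \cdot 209 \cdot \frac{1}{16} = \left(-3\right) \frac{209}{16} = - \frac{627}{16}$)
$u = -62478$ ($u = 13 \left(-5182 + 376\right) = 13 \left(-4806\right) = -62478$)
$F{\left(-546 \right)} + u = - \frac{627}{16} - 62478 = - \frac{1000275}{16}$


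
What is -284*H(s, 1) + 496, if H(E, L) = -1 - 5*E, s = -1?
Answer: -640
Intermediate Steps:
-284*H(s, 1) + 496 = -284*(-1 - 5*(-1)) + 496 = -284*(-1 + 5) + 496 = -284*4 + 496 = -1136 + 496 = -640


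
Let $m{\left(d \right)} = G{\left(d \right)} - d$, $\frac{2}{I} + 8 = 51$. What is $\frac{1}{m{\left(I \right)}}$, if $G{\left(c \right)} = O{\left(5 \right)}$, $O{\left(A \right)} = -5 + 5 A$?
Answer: $\frac{43}{858} \approx 0.050117$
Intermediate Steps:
$I = \frac{2}{43}$ ($I = \frac{2}{-8 + 51} = \frac{2}{43} \approx 0.046512$)
$G{\left(c \right)} = 20$ ($G{\left(c \right)} = -5 + 5 \cdot 5 = -5 + 25 = 20$)
$m{\left(d \right)} = 20 - d$
$\frac{1}{m{\left(I \right)}} = \frac{1}{20 - \frac{2}{43}} = \frac{1}{\frac{858}{43}} = \frac{43}{858}$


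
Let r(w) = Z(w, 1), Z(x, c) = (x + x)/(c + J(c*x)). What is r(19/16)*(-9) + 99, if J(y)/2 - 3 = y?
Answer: 2418/25 ≈ 96.720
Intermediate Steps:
J(y) = 6 + 2*y
Z(x, c) = 2*x/(6 + c + 2*c*x) (Z(x, c) = (x + x)/(c + (6 + 2*(c*x))) = (2*x)/(c + (6 + 2*c*x)) = (2*x)/(6 + c + 2*c*x) = 2*x/(6 + c + 2*c*x))
r(w) = 2*w/(7 + 2*w) (r(w) = 2*w/(6 + 1 + 2*1*w) = 2*w/(6 + 1 + 2*w) = 2*w/(7 + 2*w))
r(19/16)*(-9) + 99 = (2*(19/16)/(7 + 2*(19/16)))*(-9) + 99 = (2*(19/16)/(7 + 19/8))*(-9) + 99 = (2*(19/16)/(75/8))*(-9) + 99 = (2*(19/16)*(8/75))*(-9) + 99 = (19/75)*(-9) + 99 = -57/25 + 99 = 2418/25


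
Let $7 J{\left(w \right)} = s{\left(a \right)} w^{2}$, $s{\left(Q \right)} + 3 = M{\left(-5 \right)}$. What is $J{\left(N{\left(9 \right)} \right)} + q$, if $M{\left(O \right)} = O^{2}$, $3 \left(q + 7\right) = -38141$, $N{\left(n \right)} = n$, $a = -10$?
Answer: $- \frac{261788}{21} \approx -12466.0$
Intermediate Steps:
$q = - \frac{38162}{3}$ ($q = -7 + \frac{1}{3} \left(-38141\right) = -7 - \frac{38141}{3} = - \frac{38162}{3} \approx -12721.0$)
$s{\left(Q \right)} = 22$ ($s{\left(Q \right)} = -3 + \left(-5\right)^{2} = -3 + 25 = 22$)
$J{\left(w \right)} = \frac{22 w^{2}}{7}$
$J{\left(N{\left(9 \right)} \right)} + q = \frac{22 \cdot 9^{2}}{7} - \frac{38162}{3} = \frac{22}{7} \cdot 81 - \frac{38162}{3} = \frac{1782}{7} - \frac{38162}{3} = - \frac{261788}{21}$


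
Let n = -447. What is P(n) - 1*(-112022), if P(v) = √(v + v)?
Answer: 112022 + I*√894 ≈ 1.1202e+5 + 29.9*I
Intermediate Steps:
P(v) = √2*√v (P(v) = √(2*v) = √2*√v)
P(n) - 1*(-112022) = √2*√(-447) - 1*(-112022) = √2*(I*√447) + 112022 = I*√894 + 112022 = 112022 + I*√894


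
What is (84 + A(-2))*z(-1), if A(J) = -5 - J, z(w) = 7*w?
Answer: -567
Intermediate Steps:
(84 + A(-2))*z(-1) = (84 + (-5 - 1*(-2)))*(7*(-1)) = (84 + (-5 + 2))*(-7) = (84 - 3)*(-7) = 81*(-7) = -567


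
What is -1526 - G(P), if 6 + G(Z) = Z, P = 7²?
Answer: -1569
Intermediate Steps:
P = 49
G(Z) = -6 + Z
-1526 - G(P) = -1526 - (-6 + 49) = -1526 - 1*43 = -1526 - 43 = -1569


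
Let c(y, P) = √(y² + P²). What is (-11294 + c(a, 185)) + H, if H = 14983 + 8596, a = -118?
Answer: 12285 + √48149 ≈ 12504.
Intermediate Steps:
H = 23579
c(y, P) = √(P² + y²)
(-11294 + c(a, 185)) + H = (-11294 + √(185² + (-118)²)) + 23579 = (-11294 + √(34225 + 13924)) + 23579 = (-11294 + √48149) + 23579 = 12285 + √48149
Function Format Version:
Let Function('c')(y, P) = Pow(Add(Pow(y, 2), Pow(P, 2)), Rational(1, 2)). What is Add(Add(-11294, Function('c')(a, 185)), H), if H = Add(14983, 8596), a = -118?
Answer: Add(12285, Pow(48149, Rational(1, 2))) ≈ 12504.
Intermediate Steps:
H = 23579
Function('c')(y, P) = Pow(Add(Pow(P, 2), Pow(y, 2)), Rational(1, 2))
Add(Add(-11294, Function('c')(a, 185)), H) = Add(Add(-11294, Pow(Add(Pow(185, 2), Pow(-118, 2)), Rational(1, 2))), 23579) = Add(Add(-11294, Pow(Add(34225, 13924), Rational(1, 2))), 23579) = Add(Add(-11294, Pow(48149, Rational(1, 2))), 23579) = Add(12285, Pow(48149, Rational(1, 2)))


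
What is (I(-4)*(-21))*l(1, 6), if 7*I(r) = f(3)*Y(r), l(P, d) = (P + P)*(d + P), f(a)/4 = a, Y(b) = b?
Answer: 2016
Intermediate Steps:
f(a) = 4*a
l(P, d) = 2*P*(P + d) (l(P, d) = (2*P)*(P + d) = 2*P*(P + d))
I(r) = 12*r/7 (I(r) = ((4*3)*r)/7 = (12*r)/7 = 12*r/7)
(I(-4)*(-21))*l(1, 6) = (((12/7)*(-4))*(-21))*(2*1*(1 + 6)) = (-48/7*(-21))*(2*1*7) = 144*14 = 2016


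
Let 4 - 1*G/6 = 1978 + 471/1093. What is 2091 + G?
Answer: -10662855/1093 ≈ -9755.6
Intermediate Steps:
G = -12948318/1093 (G = 24 - 6*(1978 + 471/1093) = 24 - 6*2162425/1093 = 24 - 12974550/1093 = -12948318/1093 ≈ -11847.)
2091 + G = 2091 - 12948318/1093 = -10662855/1093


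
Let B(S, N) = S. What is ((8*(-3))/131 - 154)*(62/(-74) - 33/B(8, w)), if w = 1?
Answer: 14835431/19388 ≈ 765.19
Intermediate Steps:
((8*(-3))/131 - 154)*(62/(-74) - 33/B(8, w)) = ((8*(-3))/131 - 154)*(62/(-74) - 33/8) = (-24*1/131 - 154)*(62*(-1/74) - 33*1/8) = (-24/131 - 154)*(-31/37 - 33/8) = -20198/131*(-1469/296) = 14835431/19388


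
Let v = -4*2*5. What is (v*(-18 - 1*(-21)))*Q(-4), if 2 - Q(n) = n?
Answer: -720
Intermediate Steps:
Q(n) = 2 - n
v = -40 (v = -8*5 = -40)
(v*(-18 - 1*(-21)))*Q(-4) = (-40*(-18 - 1*(-21)))*(2 - 1*(-4)) = (-40*(-18 + 21))*(2 + 4) = -40*3*6 = -120*6 = -720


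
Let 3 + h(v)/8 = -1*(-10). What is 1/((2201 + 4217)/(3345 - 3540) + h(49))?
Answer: 195/4502 ≈ 0.043314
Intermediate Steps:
h(v) = 56 (h(v) = -24 + 8*(-1*(-10)) = -24 + 8*10 = -24 + 80 = 56)
1/((2201 + 4217)/(3345 - 3540) + h(49)) = 1/((2201 + 4217)/(3345 - 3540) + 56) = 1/(6418/(-195) + 56) = 1/(6418*(-1/195) + 56) = 1/(-6418/195 + 56) = 1/(4502/195) = 195/4502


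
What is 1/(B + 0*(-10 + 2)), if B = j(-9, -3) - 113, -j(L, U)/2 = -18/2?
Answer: -1/95 ≈ -0.010526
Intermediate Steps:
j(L, U) = 18 (j(L, U) = -(-36)/2 = -2*(-9) = 18)
B = -95 (B = 18 - 113 = -95)
1/(B + 0*(-10 + 2)) = 1/(-95 + 0*(-10 + 2)) = 1/(-95 + 0*(-8)) = 1/(-95 + 0) = 1/(-95) = -1/95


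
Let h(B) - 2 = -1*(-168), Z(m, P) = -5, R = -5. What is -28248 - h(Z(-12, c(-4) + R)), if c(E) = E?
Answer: -28418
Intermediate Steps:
h(B) = 170 (h(B) = 2 - 1*(-168) = 2 + 168 = 170)
-28248 - h(Z(-12, c(-4) + R)) = -28248 - 1*170 = -28248 - 170 = -28418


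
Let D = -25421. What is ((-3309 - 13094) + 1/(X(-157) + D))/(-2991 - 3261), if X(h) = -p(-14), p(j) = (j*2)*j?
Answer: 35284220/13448573 ≈ 2.6236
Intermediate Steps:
p(j) = 2*j**2 (p(j) = (2*j)*j = 2*j**2)
X(h) = -392 (X(h) = -2*(-14)**2 = -2*196 = -1*392 = -392)
((-3309 - 13094) + 1/(X(-157) + D))/(-2991 - 3261) = ((-3309 - 13094) + 1/(-392 - 25421))/(-2991 - 3261) = (-16403 + 1/(-25813))/(-6252) = (-16403 - 1/25813)*(-1/6252) = -423410640/25813*(-1/6252) = 35284220/13448573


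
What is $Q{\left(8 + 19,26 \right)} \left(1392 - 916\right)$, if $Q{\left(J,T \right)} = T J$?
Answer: $334152$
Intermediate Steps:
$Q{\left(J,T \right)} = J T$
$Q{\left(8 + 19,26 \right)} \left(1392 - 916\right) = \left(8 + 19\right) 26 \left(1392 - 916\right) = 27 \cdot 26 \cdot 476 = 702 \cdot 476 = 334152$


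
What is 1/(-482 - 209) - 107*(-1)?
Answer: 73936/691 ≈ 107.00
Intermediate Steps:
1/(-482 - 209) - 107*(-1) = 1/(-691) + 107 = -1/691 + 107 = 73936/691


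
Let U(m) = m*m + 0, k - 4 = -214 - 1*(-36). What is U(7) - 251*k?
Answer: 43723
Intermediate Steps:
k = -174 (k = 4 + (-214 - 1*(-36)) = 4 + (-214 + 36) = 4 - 178 = -174)
U(m) = m**2 (U(m) = m**2 + 0 = m**2)
U(7) - 251*k = 7**2 - 251*(-174) = 49 + 43674 = 43723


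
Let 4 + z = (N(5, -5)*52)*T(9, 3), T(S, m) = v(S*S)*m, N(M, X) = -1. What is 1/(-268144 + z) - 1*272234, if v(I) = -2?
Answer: -72914065625/267836 ≈ -2.7223e+5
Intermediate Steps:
T(S, m) = -2*m
z = 308 (z = -4 + (-1*52)*(-2*3) = -4 - 52*(-6) = -4 + 312 = 308)
1/(-268144 + z) - 1*272234 = 1/(-268144 + 308) - 1*272234 = 1/(-267836) - 272234 = -1/267836 - 272234 = -72914065625/267836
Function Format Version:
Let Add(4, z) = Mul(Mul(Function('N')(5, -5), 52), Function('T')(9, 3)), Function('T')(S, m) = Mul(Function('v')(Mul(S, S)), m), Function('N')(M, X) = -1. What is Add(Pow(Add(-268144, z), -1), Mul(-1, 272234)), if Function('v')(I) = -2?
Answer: Rational(-72914065625, 267836) ≈ -2.7223e+5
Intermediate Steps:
Function('T')(S, m) = Mul(-2, m)
z = 308 (z = Add(-4, Mul(Mul(-1, 52), Mul(-2, 3))) = Add(-4, Mul(-52, -6)) = Add(-4, 312) = 308)
Add(Pow(Add(-268144, z), -1), Mul(-1, 272234)) = Add(Pow(Add(-268144, 308), -1), Mul(-1, 272234)) = Add(Pow(-267836, -1), -272234) = Add(Rational(-1, 267836), -272234) = Rational(-72914065625, 267836)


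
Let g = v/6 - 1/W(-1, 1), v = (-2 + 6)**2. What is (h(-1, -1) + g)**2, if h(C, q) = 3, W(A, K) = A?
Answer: 400/9 ≈ 44.444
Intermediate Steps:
v = 16 (v = 4**2 = 16)
g = 11/3 (g = 16/6 - 1/(-1) = 16*(1/6) - 1*(-1) = 8/3 + 1 = 11/3 ≈ 3.6667)
(h(-1, -1) + g)**2 = (3 + 11/3)**2 = (20/3)**2 = 400/9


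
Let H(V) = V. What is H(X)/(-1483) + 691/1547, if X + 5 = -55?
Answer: 1117573/2294201 ≈ 0.48713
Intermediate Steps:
X = -60 (X = -5 - 55 = -60)
H(X)/(-1483) + 691/1547 = -60/(-1483) + 691/1547 = -60*(-1/1483) + 691*(1/1547) = 60/1483 + 691/1547 = 1117573/2294201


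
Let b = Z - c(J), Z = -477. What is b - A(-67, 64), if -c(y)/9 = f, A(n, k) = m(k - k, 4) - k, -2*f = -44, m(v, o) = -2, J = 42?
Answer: -213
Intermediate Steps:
f = 22 (f = -½*(-44) = 22)
A(n, k) = -2 - k
c(y) = -198 (c(y) = -9*22 = -198)
b = -279 (b = -477 - 1*(-198) = -477 + 198 = -279)
b - A(-67, 64) = -279 - (-2 - 1*64) = -279 - (-2 - 64) = -279 - 1*(-66) = -279 + 66 = -213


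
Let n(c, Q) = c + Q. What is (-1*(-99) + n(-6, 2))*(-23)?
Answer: -2185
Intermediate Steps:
n(c, Q) = Q + c
(-1*(-99) + n(-6, 2))*(-23) = (-1*(-99) + (2 - 6))*(-23) = (99 - 4)*(-23) = 95*(-23) = -2185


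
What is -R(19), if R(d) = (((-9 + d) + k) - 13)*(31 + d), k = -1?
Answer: 200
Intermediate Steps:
R(d) = (-23 + d)*(31 + d) (R(d) = (((-9 + d) - 1) - 13)*(31 + d) = ((-10 + d) - 13)*(31 + d) = (-23 + d)*(31 + d))
-R(19) = -(-713 + 19² + 8*19) = -(-713 + 361 + 152) = -1*(-200) = 200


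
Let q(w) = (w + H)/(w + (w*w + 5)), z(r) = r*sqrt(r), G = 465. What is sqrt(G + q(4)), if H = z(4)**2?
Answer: sqrt(11693)/5 ≈ 21.627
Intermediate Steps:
z(r) = r**(3/2)
H = 64 (H = (4**(3/2))**2 = 8**2 = 64)
q(w) = (64 + w)/(5 + w + w**2) (q(w) = (w + 64)/(w + (w*w + 5)) = (64 + w)/(w + (w**2 + 5)) = (64 + w)/(w + (5 + w**2)) = (64 + w)/(5 + w + w**2))
sqrt(G + q(4)) = sqrt(465 + (64 + 4)/(5 + 4 + 4**2)) = sqrt(465 + 68/(5 + 4 + 16)) = sqrt(465 + 68/25) = sqrt(11693/25) = sqrt(11693)/5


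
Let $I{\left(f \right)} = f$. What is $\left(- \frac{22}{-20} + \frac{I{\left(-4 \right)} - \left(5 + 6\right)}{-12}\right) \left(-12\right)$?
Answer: $- \frac{141}{5} \approx -28.2$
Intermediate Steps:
$\left(- \frac{22}{-20} + \frac{I{\left(-4 \right)} - \left(5 + 6\right)}{-12}\right) \left(-12\right) = \left(- \frac{22}{-20} + \frac{-4 - \left(5 + 6\right)}{-12}\right) \left(-12\right) = \left(\left(-22\right) \left(- \frac{1}{20}\right) + \left(-4 - 11\right) \left(- \frac{1}{12}\right)\right) \left(-12\right) = \left(\frac{11}{10} + \left(-4 - 11\right) \left(- \frac{1}{12}\right)\right) \left(-12\right) = \left(\frac{11}{10} - - \frac{5}{4}\right) \left(-12\right) = \left(\frac{11}{10} + \frac{5}{4}\right) \left(-12\right) = \frac{47}{20} \left(-12\right) = - \frac{141}{5}$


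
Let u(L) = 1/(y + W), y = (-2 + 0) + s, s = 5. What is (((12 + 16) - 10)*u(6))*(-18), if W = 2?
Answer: -324/5 ≈ -64.800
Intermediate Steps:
y = 3 (y = (-2 + 0) + 5 = -2 + 5 = 3)
u(L) = ⅕ (u(L) = 1/(3 + 2) = 1/5 = ⅕)
(((12 + 16) - 10)*u(6))*(-18) = (((12 + 16) - 10)*(⅕))*(-18) = ((28 - 10)*(⅕))*(-18) = (18*(⅕))*(-18) = (18/5)*(-18) = -324/5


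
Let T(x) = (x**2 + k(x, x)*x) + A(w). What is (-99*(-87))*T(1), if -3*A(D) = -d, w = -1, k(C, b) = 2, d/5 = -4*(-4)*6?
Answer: 1403919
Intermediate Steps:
d = 480 (d = 5*(-4*(-4)*6) = 5*(16*6) = 5*96 = 480)
A(D) = 160 (A(D) = -(-1)*480/3 = -1/3*(-480) = 160)
T(x) = 160 + x**2 + 2*x (T(x) = (x**2 + 2*x) + 160 = 160 + x**2 + 2*x)
(-99*(-87))*T(1) = (-99*(-87))*(160 + 1**2 + 2*1) = 8613*(160 + 1 + 2) = 8613*163 = 1403919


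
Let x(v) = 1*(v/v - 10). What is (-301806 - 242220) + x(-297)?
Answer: -544035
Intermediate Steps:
x(v) = -9 (x(v) = 1*(1 - 10) = 1*(-9) = -9)
(-301806 - 242220) + x(-297) = (-301806 - 242220) - 9 = -544026 - 9 = -544035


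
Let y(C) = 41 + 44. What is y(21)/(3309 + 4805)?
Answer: 85/8114 ≈ 0.010476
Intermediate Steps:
y(C) = 85
y(21)/(3309 + 4805) = 85/(3309 + 4805) = 85/8114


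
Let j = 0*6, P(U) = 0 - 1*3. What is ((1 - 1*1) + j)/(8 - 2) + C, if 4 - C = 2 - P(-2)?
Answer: -1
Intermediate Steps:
P(U) = -3 (P(U) = 0 - 3 = -3)
j = 0
C = -1 (C = 4 - (2 - 1*(-3)) = 4 - (2 + 3) = 4 - 1*5 = 4 - 5 = -1)
((1 - 1*1) + j)/(8 - 2) + C = ((1 - 1*1) + 0)/(8 - 2) - 1 = ((1 - 1) + 0)/6 - 1 = (0 + 0)/6 - 1 = (⅙)*0 - 1 = 0 - 1 = -1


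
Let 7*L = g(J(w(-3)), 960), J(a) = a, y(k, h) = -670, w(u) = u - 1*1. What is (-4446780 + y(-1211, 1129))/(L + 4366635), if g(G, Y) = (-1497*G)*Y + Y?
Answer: -6226430/7263177 ≈ -0.85726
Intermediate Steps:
w(u) = -1 + u (w(u) = u - 1 = -1 + u)
g(G, Y) = Y - 1497*G*Y (g(G, Y) = -1497*G*Y + Y = Y - 1497*G*Y)
L = 5749440/7 (L = (960*(1 - 1497*(-1 - 3)))/7 = (960*(1 - 1497*(-4)))/7 = (960*(1 + 5988))/7 = (960*5989)/7 = (⅐)*5749440 = 5749440/7 ≈ 8.2135e+5)
(-4446780 + y(-1211, 1129))/(L + 4366635) = (-4446780 - 670)/(5749440/7 + 4366635) = -4447450/36315885/7 = -4447450*7/36315885 = -6226430/7263177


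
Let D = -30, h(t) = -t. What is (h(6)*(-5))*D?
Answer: -900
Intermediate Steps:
(h(6)*(-5))*D = (-1*6*(-5))*(-30) = -6*(-5)*(-30) = 30*(-30) = -900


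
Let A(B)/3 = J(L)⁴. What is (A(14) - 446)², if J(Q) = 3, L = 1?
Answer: 41209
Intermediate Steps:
A(B) = 243 (A(B) = 3*3⁴ = 3*81 = 243)
(A(14) - 446)² = (243 - 446)² = (-203)² = 41209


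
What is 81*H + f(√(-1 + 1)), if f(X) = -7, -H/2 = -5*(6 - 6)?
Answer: -7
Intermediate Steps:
H = 0 (H = -(-10)*(6 - 6) = -(-10)*0 = -2*0 = 0)
81*H + f(√(-1 + 1)) = 81*0 - 7 = 0 - 7 = -7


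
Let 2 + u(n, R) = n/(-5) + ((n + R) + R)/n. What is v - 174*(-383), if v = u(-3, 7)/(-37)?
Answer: 36986386/555 ≈ 66642.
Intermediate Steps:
u(n, R) = -2 - n/5 + (n + 2*R)/n (u(n, R) = -2 + (n/(-5) + ((n + R) + R)/n) = -2 + (n*(-⅕) + ((R + n) + R)/n) = -2 + (-n/5 + (n + 2*R)/n) = -2 - n/5 + (n + 2*R)/n)
v = 76/555 (v = (-1 - ⅕*(-3) + 2*7/(-3))/(-37) = (-1 + ⅗ + 2*7*(-⅓))*(-1/37) = (-1 + ⅗ - 14/3)*(-1/37) = -76/15*(-1/37) = 76/555 ≈ 0.13694)
v - 174*(-383) = 76/555 - 174*(-383) = 76/555 + 66642 = 36986386/555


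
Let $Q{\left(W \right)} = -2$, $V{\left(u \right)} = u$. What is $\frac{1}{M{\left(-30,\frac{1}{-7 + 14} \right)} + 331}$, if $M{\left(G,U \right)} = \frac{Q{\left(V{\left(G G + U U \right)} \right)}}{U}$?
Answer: $\frac{1}{317} \approx 0.0031546$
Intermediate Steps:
$M{\left(G,U \right)} = - \frac{2}{U}$
$\frac{1}{M{\left(-30,\frac{1}{-7 + 14} \right)} + 331} = \frac{1}{- \frac{2}{\frac{1}{-7 + 14}} + 331} = \frac{1}{- \frac{2}{\frac{1}{7}} + 331} = \frac{1}{- 2 \frac{1}{\frac{1}{7}} + 331} = \frac{1}{\left(-2\right) 7 + 331} = \frac{1}{-14 + 331} = \frac{1}{317}$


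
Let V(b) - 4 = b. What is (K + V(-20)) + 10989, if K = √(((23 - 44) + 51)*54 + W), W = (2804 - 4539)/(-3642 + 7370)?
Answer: 10973 + 5*√56270665/932 ≈ 11013.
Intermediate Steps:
W = -1735/3728 ≈ -0.46540
V(b) = 4 + b
K = 5*√56270665/932 (K = √(((23 - 44) + 51)*54 - 1735/3728) = √((-21 + 51)*54 - 1735/3728) = √(30*54 - 1735/3728) = √(1620 - 1735/3728) = √(6037625/3728) = 5*√56270665/932 ≈ 40.243)
(K + V(-20)) + 10989 = (5*√56270665/932 + (4 - 20)) + 10989 = (5*√56270665/932 - 16) + 10989 = (-16 + 5*√56270665/932) + 10989 = 10973 + 5*√56270665/932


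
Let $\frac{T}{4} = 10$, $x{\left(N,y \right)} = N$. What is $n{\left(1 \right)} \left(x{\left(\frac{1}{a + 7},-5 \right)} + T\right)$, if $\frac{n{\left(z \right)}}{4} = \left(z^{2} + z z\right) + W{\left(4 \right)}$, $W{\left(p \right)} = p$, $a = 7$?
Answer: $\frac{6732}{7} \approx 961.71$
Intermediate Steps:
$n{\left(z \right)} = 16 + 8 z^{2}$ ($n{\left(z \right)} = 4 \left(\left(z^{2} + z z\right) + 4\right) = 4 \left(\left(z^{2} + z^{2}\right) + 4\right) = 4 \left(2 z^{2} + 4\right) = 4 \left(4 + 2 z^{2}\right) = 16 + 8 z^{2}$)
$T = 40$ ($T = 4 \cdot 10 = 40$)
$n{\left(1 \right)} \left(x{\left(\frac{1}{a + 7},-5 \right)} + T\right) = \left(16 + 8 \cdot 1^{2}\right) \left(\frac{1}{7 + 7} + 40\right) = \left(16 + 8 \cdot 1\right) \left(\frac{1}{14} + 40\right) = \left(16 + 8\right) \left(\frac{1}{14} + 40\right) = 24 \cdot \frac{561}{14} = \frac{6732}{7}$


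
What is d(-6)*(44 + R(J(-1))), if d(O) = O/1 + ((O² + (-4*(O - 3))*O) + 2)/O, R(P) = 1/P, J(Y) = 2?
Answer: 6319/6 ≈ 1053.2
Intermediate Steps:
d(O) = O + (2 + O² + O*(12 - 4*O))/O (d(O) = O*1 + ((O² + (-4*(-3 + O))*O) + 2)/O = O + ((O² + (12 - 4*O)*O) + 2)/O = O + ((O² + O*(12 - 4*O)) + 2)/O = O + (2 + O² + O*(12 - 4*O))/O)
d(-6)*(44 + R(J(-1))) = (12 - 2*(-6) + 2/(-6))*(44 + 1/2) = (12 + 12 + 2*(-⅙))*(44 + ½) = (12 + 12 - ⅓)*(89/2) = (71/3)*(89/2) = 6319/6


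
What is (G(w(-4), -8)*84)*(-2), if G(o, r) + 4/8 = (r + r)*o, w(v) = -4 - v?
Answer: 84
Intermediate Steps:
G(o, r) = -1/2 + 2*o*r (G(o, r) = -1/2 + (r + r)*o = -1/2 + (2*r)*o = -1/2 + 2*o*r)
(G(w(-4), -8)*84)*(-2) = ((-1/2 + 2*(-4 - 1*(-4))*(-8))*84)*(-2) = ((-1/2 + 2*(-4 + 4)*(-8))*84)*(-2) = ((-1/2 + 2*0*(-8))*84)*(-2) = ((-1/2 + 0)*84)*(-2) = -1/2*84*(-2) = -42*(-2) = 84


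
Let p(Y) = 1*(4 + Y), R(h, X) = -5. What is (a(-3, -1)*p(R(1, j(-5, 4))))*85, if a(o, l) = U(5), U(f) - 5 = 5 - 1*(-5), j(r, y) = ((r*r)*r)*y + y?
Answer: -1275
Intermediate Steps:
j(r, y) = y + y*r³ (j(r, y) = (r²*r)*y + y = r³*y + y = y*r³ + y = y + y*r³)
U(f) = 15 (U(f) = 5 + (5 - 1*(-5)) = 5 + (5 + 5) = 5 + 10 = 15)
p(Y) = 4 + Y
a(o, l) = 15
(a(-3, -1)*p(R(1, j(-5, 4))))*85 = (15*(4 - 5))*85 = (15*(-1))*85 = -15*85 = -1275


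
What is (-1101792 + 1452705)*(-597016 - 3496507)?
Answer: -1436470436499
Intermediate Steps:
(-1101792 + 1452705)*(-597016 - 3496507) = 350913*(-4093523) = -1436470436499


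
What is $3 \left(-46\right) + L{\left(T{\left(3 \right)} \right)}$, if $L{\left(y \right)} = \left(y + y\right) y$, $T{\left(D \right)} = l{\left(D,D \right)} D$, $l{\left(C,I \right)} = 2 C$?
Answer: $510$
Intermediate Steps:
$T{\left(D \right)} = 2 D^{2}$ ($T{\left(D \right)} = 2 D D = 2 D^{2}$)
$L{\left(y \right)} = 2 y^{2}$ ($L{\left(y \right)} = 2 y y = 2 y^{2}$)
$3 \left(-46\right) + L{\left(T{\left(3 \right)} \right)} = 3 \left(-46\right) + 2 \left(2 \cdot 3^{2}\right)^{2} = -138 + 2 \left(2 \cdot 9\right)^{2} = -138 + 2 \cdot 18^{2} = -138 + 2 \cdot 324 = -138 + 648 = 510$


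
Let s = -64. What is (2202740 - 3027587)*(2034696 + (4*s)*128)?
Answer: -1651284305016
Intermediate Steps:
(2202740 - 3027587)*(2034696 + (4*s)*128) = (2202740 - 3027587)*(2034696 + (4*(-64))*128) = -824847*(2034696 - 256*128) = -824847*(2034696 - 32768) = -824847*2001928 = -1651284305016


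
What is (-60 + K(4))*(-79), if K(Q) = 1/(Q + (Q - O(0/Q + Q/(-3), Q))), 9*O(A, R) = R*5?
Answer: 245769/52 ≈ 4726.3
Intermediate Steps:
O(A, R) = 5*R/9 (O(A, R) = (R*5)/9 = (5*R)/9 = 5*R/9)
K(Q) = 9/(13*Q) (K(Q) = 1/(Q + (Q - 5*Q/9)) = 1/(Q + 4*Q/9) = 1/(13*Q/9) = 9/(13*Q))
(-60 + K(4))*(-79) = (-60 + (9/13)/4)*(-79) = (-60 + (9/13)*(¼))*(-79) = (-60 + 9/52)*(-79) = -3111/52*(-79) = 245769/52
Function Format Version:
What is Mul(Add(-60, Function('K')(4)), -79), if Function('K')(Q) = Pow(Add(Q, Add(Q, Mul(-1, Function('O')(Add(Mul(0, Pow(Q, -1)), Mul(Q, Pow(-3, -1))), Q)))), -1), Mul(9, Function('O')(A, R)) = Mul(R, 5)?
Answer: Rational(245769, 52) ≈ 4726.3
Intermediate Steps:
Function('O')(A, R) = Mul(Rational(5, 9), R) (Function('O')(A, R) = Mul(Rational(1, 9), Mul(R, 5)) = Mul(Rational(1, 9), Mul(5, R)) = Mul(Rational(5, 9), R))
Function('K')(Q) = Mul(Rational(9, 13), Pow(Q, -1)) (Function('K')(Q) = Pow(Add(Q, Add(Q, Mul(-1, Mul(Rational(5, 9), Q)))), -1) = Pow(Add(Q, Add(Q, Mul(Rational(-5, 9), Q))), -1) = Pow(Add(Q, Mul(Rational(4, 9), Q)), -1) = Pow(Mul(Rational(13, 9), Q), -1) = Mul(Rational(9, 13), Pow(Q, -1)))
Mul(Add(-60, Function('K')(4)), -79) = Mul(Add(-60, Mul(Rational(9, 13), Pow(4, -1))), -79) = Mul(Add(-60, Mul(Rational(9, 13), Rational(1, 4))), -79) = Mul(Add(-60, Rational(9, 52)), -79) = Mul(Rational(-3111, 52), -79) = Rational(245769, 52)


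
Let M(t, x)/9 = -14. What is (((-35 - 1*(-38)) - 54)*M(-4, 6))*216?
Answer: 1388016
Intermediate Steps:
M(t, x) = -126 (M(t, x) = 9*(-14) = -126)
(((-35 - 1*(-38)) - 54)*M(-4, 6))*216 = (((-35 - 1*(-38)) - 54)*(-126))*216 = (((-35 + 38) - 54)*(-126))*216 = ((3 - 54)*(-126))*216 = -51*(-126)*216 = 6426*216 = 1388016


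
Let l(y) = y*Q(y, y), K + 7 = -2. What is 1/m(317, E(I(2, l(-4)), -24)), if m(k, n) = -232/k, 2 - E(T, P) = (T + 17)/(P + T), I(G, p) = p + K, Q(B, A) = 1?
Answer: -317/232 ≈ -1.3664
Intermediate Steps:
K = -9 (K = -7 - 2 = -9)
l(y) = y (l(y) = y*1 = y)
I(G, p) = -9 + p (I(G, p) = p - 9 = -9 + p)
E(T, P) = 2 - (17 + T)/(P + T) (E(T, P) = 2 - (T + 17)/(P + T) = 2 - (17 + T)/(P + T))
1/m(317, E(I(2, l(-4)), -24)) = 1/(-232/317) = -317/232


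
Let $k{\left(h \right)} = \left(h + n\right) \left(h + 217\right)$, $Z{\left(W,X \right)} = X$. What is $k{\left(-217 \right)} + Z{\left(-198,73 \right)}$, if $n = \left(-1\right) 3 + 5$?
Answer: $73$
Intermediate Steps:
$n = 2$ ($n = -3 + 5 = 2$)
$k{\left(h \right)} = \left(2 + h\right) \left(217 + h\right)$ ($k{\left(h \right)} = \left(h + 2\right) \left(h + 217\right) = \left(2 + h\right) \left(217 + h\right)$)
$k{\left(-217 \right)} + Z{\left(-198,73 \right)} = \left(434 + \left(-217\right)^{2} + 219 \left(-217\right)\right) + 73 = \left(434 + 47089 - 47523\right) + 73 = 0 + 73 = 73$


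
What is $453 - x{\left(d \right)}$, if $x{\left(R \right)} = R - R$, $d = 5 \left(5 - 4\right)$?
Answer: $453$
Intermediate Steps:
$d = 5$ ($d = 5 \cdot 1 = 5$)
$x{\left(R \right)} = 0$
$453 - x{\left(d \right)} = 453 - 0 = 453 + 0 = 453$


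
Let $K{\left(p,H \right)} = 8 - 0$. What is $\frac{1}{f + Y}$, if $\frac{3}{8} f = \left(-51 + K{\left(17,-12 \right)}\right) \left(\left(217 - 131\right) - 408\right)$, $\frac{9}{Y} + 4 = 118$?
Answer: $\frac{114}{4209193} \approx 2.7084 \cdot 10^{-5}$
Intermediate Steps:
$K{\left(p,H \right)} = 8$ ($K{\left(p,H \right)} = 8 + 0 = 8$)
$Y = \frac{3}{38}$ ($Y = \frac{9}{-4 + 118} = \frac{9}{114} = 9 \cdot \frac{1}{114} = \frac{3}{38} \approx 0.078947$)
$f = \frac{110768}{3}$ ($f = \frac{8 \left(-51 + 8\right) \left(\left(217 - 131\right) - 408\right)}{3} = \frac{8 \left(- 43 \left(86 - 408\right)\right)}{3} = \frac{8 \left(\left(-43\right) \left(-322\right)\right)}{3} = \frac{8}{3} \cdot 13846 = \frac{110768}{3} \approx 36923.0$)
$\frac{1}{f + Y} = \frac{1}{\frac{110768}{3} + \frac{3}{38}} = \frac{1}{\frac{4209193}{114}} = \frac{114}{4209193}$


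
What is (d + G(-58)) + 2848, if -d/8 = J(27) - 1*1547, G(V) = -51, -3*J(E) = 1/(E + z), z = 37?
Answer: 364153/24 ≈ 15173.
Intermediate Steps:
J(E) = -1/(3*(37 + E)) (J(E) = -1/(3*(E + 37)) = -1/(3*(37 + E)))
d = 297025/24 (d = -8*(-1/(111 + 3*27) - 1*1547) = -8*(-1/(111 + 81) - 1547) = -8*(-1/192 - 1547) = -8*(-297025/192) = 297025/24 ≈ 12376.)
(d + G(-58)) + 2848 = (297025/24 - 51) + 2848 = 295801/24 + 2848 = 364153/24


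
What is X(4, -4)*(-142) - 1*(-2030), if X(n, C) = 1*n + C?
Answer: 2030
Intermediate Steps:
X(n, C) = C + n (X(n, C) = n + C = C + n)
X(4, -4)*(-142) - 1*(-2030) = (-4 + 4)*(-142) - 1*(-2030) = 0*(-142) + 2030 = 0 + 2030 = 2030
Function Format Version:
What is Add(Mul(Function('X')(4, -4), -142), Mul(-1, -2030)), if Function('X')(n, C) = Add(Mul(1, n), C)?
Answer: 2030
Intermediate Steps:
Function('X')(n, C) = Add(C, n) (Function('X')(n, C) = Add(n, C) = Add(C, n))
Add(Mul(Function('X')(4, -4), -142), Mul(-1, -2030)) = Add(Mul(Add(-4, 4), -142), Mul(-1, -2030)) = Add(Mul(0, -142), 2030) = Add(0, 2030) = 2030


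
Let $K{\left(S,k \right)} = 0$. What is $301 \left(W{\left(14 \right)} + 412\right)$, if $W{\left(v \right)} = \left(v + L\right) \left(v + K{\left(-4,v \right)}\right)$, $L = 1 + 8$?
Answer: $220934$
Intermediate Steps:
$L = 9$
$W{\left(v \right)} = v \left(9 + v\right)$ ($W{\left(v \right)} = \left(v + 9\right) \left(v + 0\right) = \left(9 + v\right) v = v \left(9 + v\right)$)
$301 \left(W{\left(14 \right)} + 412\right) = 301 \left(14 \left(9 + 14\right) + 412\right) = 301 \left(14 \cdot 23 + 412\right) = 301 \left(322 + 412\right) = 301 \cdot 734 = 220934$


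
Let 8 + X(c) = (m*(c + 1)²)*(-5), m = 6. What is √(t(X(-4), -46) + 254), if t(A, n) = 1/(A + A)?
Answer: √19629997/278 ≈ 15.937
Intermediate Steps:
X(c) = -8 - 30*(1 + c)² (X(c) = -8 + (6*(c + 1)²)*(-5) = -8 + (6*(1 + c)²)*(-5) = -8 - 30*(1 + c)²)
t(A, n) = 1/(2*A)
√(t(X(-4), -46) + 254) = √(1/(2*(-8 - 30*(1 - 4)²)) + 254) = √(1/(2*(-8 - 30*(-3)²)) + 254) = √(1/(2*(-8 - 30*9)) + 254) = √(1/(2*(-8 - 270)) + 254) = √((½)/(-278) + 254) = √((½)*(-1/278) + 254) = √(-1/556 + 254) = √(141223/556) = √19629997/278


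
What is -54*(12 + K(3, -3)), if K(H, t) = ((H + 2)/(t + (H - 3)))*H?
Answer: -378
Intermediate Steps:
K(H, t) = H*(2 + H)/(-3 + H + t) (K(H, t) = ((2 + H)/(t + (-3 + H)))*H = ((2 + H)/(-3 + H + t))*H = H*(2 + H)/(-3 + H + t))
-54*(12 + K(3, -3)) = -54*(12 + 3*(2 + 3)/(-3 + 3 - 3)) = -54*(12 + 3*5/(-3)) = -54*(12 + 3*(-⅓)*5) = -54*(12 - 5) = -54*7 = -378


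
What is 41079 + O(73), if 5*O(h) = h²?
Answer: 210724/5 ≈ 42145.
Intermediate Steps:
O(h) = h²/5
41079 + O(73) = 41079 + (⅕)*73² = 41079 + (⅕)*5329 = 41079 + 5329/5 = 210724/5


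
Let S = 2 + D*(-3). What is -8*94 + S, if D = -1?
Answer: -747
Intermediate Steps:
S = 5 (S = 2 - 1*(-3) = 2 + 3 = 5)
-8*94 + S = -8*94 + 5 = -752 + 5 = -747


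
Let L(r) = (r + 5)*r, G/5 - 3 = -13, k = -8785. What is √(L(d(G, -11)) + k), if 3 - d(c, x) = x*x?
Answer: √4549 ≈ 67.446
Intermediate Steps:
G = -50 (G = 15 + 5*(-13) = 15 - 65 = -50)
d(c, x) = 3 - x² (d(c, x) = 3 - x*x = 3 - x²)
L(r) = r*(5 + r) (L(r) = (5 + r)*r = r*(5 + r))
√(L(d(G, -11)) + k) = √((3 - 1*(-11)²)*(5 + (3 - 1*(-11)²)) - 8785) = √((3 - 1*121)*(5 + (3 - 1*121)) - 8785) = √((3 - 121)*(5 + (3 - 121)) - 8785) = √(-118*(5 - 118) - 8785) = √(-118*(-113) - 8785) = √(13334 - 8785) = √4549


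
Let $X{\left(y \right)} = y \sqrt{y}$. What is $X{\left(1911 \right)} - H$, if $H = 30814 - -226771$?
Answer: $-257585 + 13377 \sqrt{39} \approx -1.7405 \cdot 10^{5}$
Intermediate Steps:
$H = 257585$ ($H = 30814 + 226771 = 257585$)
$X{\left(y \right)} = y^{\frac{3}{2}}$
$X{\left(1911 \right)} - H = 1911^{\frac{3}{2}} - 257585 = 13377 \sqrt{39} - 257585 = -257585 + 13377 \sqrt{39}$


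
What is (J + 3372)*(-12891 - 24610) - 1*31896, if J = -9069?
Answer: 213611301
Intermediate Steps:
(J + 3372)*(-12891 - 24610) - 1*31896 = (-9069 + 3372)*(-12891 - 24610) - 1*31896 = -5697*(-37501) - 31896 = 213643197 - 31896 = 213611301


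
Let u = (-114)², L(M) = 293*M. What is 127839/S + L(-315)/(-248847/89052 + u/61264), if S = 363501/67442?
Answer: 528641611666725343/8890655645241 ≈ 59460.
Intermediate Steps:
S = 363501/67442 (S = 363501*(1/67442) = 363501/67442 ≈ 5.3898)
u = 12996
127839/S + L(-315)/(-248847/89052 + u/61264) = 127839/(363501/67442) + (293*(-315))/(-248847/89052 + 12996/61264) = 127839*(67442/363501) - 92295/(-248847*1/89052 + 12996*(1/61264)) = 2873905946/121167 - 92295/(-82949/29684 + 3249/15316) = 2873905946/121167 - 92295/(-73375223/28415009) = 2873905946/121167 - 92295*(-28415009/73375223) = 2873905946/121167 + 2622563255655/73375223 = 528641611666725343/8890655645241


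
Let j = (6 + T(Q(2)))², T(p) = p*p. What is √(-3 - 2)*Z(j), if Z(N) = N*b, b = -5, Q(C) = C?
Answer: -500*I*√5 ≈ -1118.0*I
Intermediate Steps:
T(p) = p²
j = 100 (j = (6 + 2²)² = (6 + 4)² = 10² = 100)
Z(N) = -5*N (Z(N) = N*(-5) = -5*N)
√(-3 - 2)*Z(j) = √(-3 - 2)*(-5*100) = √(-5)*(-500) = (I*√5)*(-500) = -500*I*√5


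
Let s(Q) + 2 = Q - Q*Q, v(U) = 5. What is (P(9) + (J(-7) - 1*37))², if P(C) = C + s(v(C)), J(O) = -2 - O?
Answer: 2025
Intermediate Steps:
s(Q) = -2 + Q - Q² (s(Q) = -2 + (Q - Q*Q) = -2 + (Q - Q²) = -2 + Q - Q²)
P(C) = -22 + C (P(C) = C + (-2 + 5 - 1*5²) = C + (-2 + 5 - 1*25) = C + (-2 + 5 - 25) = C - 22 = -22 + C)
(P(9) + (J(-7) - 1*37))² = ((-22 + 9) + ((-2 - 1*(-7)) - 1*37))² = (-13 + ((-2 + 7) - 37))² = (-13 + (5 - 37))² = (-13 - 32)² = (-45)² = 2025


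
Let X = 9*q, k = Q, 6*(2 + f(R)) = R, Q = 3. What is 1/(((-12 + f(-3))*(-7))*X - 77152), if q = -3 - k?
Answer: -1/82633 ≈ -1.2102e-5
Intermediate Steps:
f(R) = -2 + R/6
k = 3
q = -6 (q = -3 - 1*3 = -3 - 3 = -6)
X = -54 (X = 9*(-6) = -54)
1/(((-12 + f(-3))*(-7))*X - 77152) = 1/(((-12 + (-2 + (⅙)*(-3)))*(-7))*(-54) - 77152) = 1/(((-12 + (-2 - ½))*(-7))*(-54) - 77152) = 1/(((-12 - 5/2)*(-7))*(-54) - 77152) = 1/(-29/2*(-7)*(-54) - 77152) = 1/((203/2)*(-54) - 77152) = 1/(-5481 - 77152) = 1/(-82633) = -1/82633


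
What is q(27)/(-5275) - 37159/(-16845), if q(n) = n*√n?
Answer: 37159/16845 - 81*√3/5275 ≈ 2.1793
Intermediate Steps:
q(n) = n^(3/2)
q(27)/(-5275) - 37159/(-16845) = 27^(3/2)/(-5275) - 37159/(-16845) = (81*√3)*(-1/5275) - 37159*(-1/16845) = -81*√3/5275 + 37159/16845 = 37159/16845 - 81*√3/5275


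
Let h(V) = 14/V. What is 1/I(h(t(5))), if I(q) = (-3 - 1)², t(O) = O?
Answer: 1/16 ≈ 0.062500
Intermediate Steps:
I(q) = 16 (I(q) = (-4)² = 16)
1/I(h(t(5))) = 1/16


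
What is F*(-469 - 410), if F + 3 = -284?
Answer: 252273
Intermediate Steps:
F = -287 (F = -3 - 284 = -287)
F*(-469 - 410) = -287*(-469 - 410) = -287*(-879) = 252273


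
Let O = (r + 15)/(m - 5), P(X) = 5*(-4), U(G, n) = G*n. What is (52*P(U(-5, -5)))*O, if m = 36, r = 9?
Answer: -24960/31 ≈ -805.16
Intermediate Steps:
P(X) = -20
O = 24/31 (O = (9 + 15)/(36 - 5) = 24/31 ≈ 0.77419)
(52*P(U(-5, -5)))*O = (52*(-20))*(24/31) = -1040*24/31 = -24960/31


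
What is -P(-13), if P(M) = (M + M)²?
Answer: -676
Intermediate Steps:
P(M) = 4*M² (P(M) = (2*M)² = 4*M²)
-P(-13) = -4*(-13)² = -4*169 = -1*676 = -676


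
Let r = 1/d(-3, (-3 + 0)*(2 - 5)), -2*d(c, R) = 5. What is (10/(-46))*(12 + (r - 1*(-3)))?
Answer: -73/23 ≈ -3.1739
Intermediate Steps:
d(c, R) = -5/2 (d(c, R) = -½*5 = -5/2)
r = -⅖ (r = 1/(-5/2) = -⅖ ≈ -0.40000)
(10/(-46))*(12 + (r - 1*(-3))) = (10/(-46))*(12 + (-⅖ - 1*(-3))) = (10*(-1/46))*(12 + (-⅖ + 3)) = -5*(12 + 13/5)/23 = -5/23*73/5 = -73/23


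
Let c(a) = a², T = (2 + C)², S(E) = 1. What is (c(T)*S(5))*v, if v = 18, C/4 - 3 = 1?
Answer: 1889568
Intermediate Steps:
C = 16 (C = 12 + 4*1 = 12 + 4 = 16)
T = 324 (T = (2 + 16)² = 18² = 324)
(c(T)*S(5))*v = (324²*1)*18 = (104976*1)*18 = 104976*18 = 1889568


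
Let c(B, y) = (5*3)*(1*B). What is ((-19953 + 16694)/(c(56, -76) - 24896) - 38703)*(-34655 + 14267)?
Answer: 4745491047573/6014 ≈ 7.8907e+8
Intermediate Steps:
c(B, y) = 15*B
((-19953 + 16694)/(c(56, -76) - 24896) - 38703)*(-34655 + 14267) = ((-19953 + 16694)/(15*56 - 24896) - 38703)*(-34655 + 14267) = (-3259/(840 - 24896) - 38703)*(-20388) = (-3259/(-24056) - 38703)*(-20388) = (-3259*(-1/24056) - 38703)*(-20388) = (3259/24056 - 38703)*(-20388) = -931036109/24056*(-20388) = 4745491047573/6014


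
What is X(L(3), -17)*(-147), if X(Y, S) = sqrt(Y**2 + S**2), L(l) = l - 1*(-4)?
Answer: -1911*sqrt(2) ≈ -2702.6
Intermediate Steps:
L(l) = 4 + l (L(l) = l + 4 = 4 + l)
X(Y, S) = sqrt(S**2 + Y**2)
X(L(3), -17)*(-147) = sqrt((-17)**2 + (4 + 3)**2)*(-147) = sqrt(289 + 7**2)*(-147) = sqrt(289 + 49)*(-147) = sqrt(338)*(-147) = (13*sqrt(2))*(-147) = -1911*sqrt(2)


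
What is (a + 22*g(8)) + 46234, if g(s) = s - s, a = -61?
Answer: 46173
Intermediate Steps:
g(s) = 0
(a + 22*g(8)) + 46234 = (-61 + 22*0) + 46234 = (-61 + 0) + 46234 = -61 + 46234 = 46173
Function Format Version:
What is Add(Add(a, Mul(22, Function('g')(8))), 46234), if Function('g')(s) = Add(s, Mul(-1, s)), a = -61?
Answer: 46173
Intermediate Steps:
Function('g')(s) = 0
Add(Add(a, Mul(22, Function('g')(8))), 46234) = Add(Add(-61, Mul(22, 0)), 46234) = Add(Add(-61, 0), 46234) = Add(-61, 46234) = 46173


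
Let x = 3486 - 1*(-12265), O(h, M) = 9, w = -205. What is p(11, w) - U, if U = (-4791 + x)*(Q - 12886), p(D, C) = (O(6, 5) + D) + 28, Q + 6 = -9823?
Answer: 248956448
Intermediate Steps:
Q = -9829 (Q = -6 - 9823 = -9829)
p(D, C) = 37 + D (p(D, C) = (9 + D) + 28 = 37 + D)
x = 15751 (x = 3486 + 12265 = 15751)
U = -248956400 (U = (-4791 + 15751)*(-9829 - 12886) = 10960*(-22715) = -248956400)
p(11, w) - U = (37 + 11) - 1*(-248956400) = 48 + 248956400 = 248956448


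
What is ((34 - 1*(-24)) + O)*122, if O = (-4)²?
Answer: 9028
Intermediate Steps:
O = 16
((34 - 1*(-24)) + O)*122 = ((34 - 1*(-24)) + 16)*122 = ((34 + 24) + 16)*122 = (58 + 16)*122 = 74*122 = 9028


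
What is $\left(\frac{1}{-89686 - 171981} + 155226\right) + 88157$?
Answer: $\frac{63685299460}{261667} \approx 2.4338 \cdot 10^{5}$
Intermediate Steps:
$\left(\frac{1}{-89686 - 171981} + 155226\right) + 88157 = \left(\frac{1}{-261667} + 155226\right) + 88157 = \left(- \frac{1}{261667} + 155226\right) + 88157 = \frac{40617521741}{261667} + 88157 = \frac{63685299460}{261667}$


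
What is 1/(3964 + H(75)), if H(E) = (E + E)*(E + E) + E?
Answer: 1/26539 ≈ 3.7680e-5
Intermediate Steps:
H(E) = E + 4*E² (H(E) = (2*E)*(2*E) + E = 4*E² + E = E + 4*E²)
1/(3964 + H(75)) = 1/(3964 + 75*(1 + 4*75)) = 1/(3964 + 75*(1 + 300)) = 1/(3964 + 75*301) = 1/(3964 + 22575) = 1/26539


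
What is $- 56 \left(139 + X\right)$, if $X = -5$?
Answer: $-7504$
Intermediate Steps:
$- 56 \left(139 + X\right) = - 56 \left(139 - 5\right) = \left(-56\right) 134 = -7504$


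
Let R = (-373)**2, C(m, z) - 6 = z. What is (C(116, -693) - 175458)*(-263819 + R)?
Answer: 21963520050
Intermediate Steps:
C(m, z) = 6 + z
R = 139129
(C(116, -693) - 175458)*(-263819 + R) = ((6 - 693) - 175458)*(-263819 + 139129) = (-687 - 175458)*(-124690) = -176145*(-124690) = 21963520050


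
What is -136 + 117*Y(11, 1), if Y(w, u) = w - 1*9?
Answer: 98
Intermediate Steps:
Y(w, u) = -9 + w (Y(w, u) = w - 9 = -9 + w)
-136 + 117*Y(11, 1) = -136 + 117*(-9 + 11) = -136 + 117*2 = -136 + 234 = 98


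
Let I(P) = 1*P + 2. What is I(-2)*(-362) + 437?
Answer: 437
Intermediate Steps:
I(P) = 2 + P (I(P) = P + 2 = 2 + P)
I(-2)*(-362) + 437 = (2 - 2)*(-362) + 437 = 0*(-362) + 437 = 0 + 437 = 437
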